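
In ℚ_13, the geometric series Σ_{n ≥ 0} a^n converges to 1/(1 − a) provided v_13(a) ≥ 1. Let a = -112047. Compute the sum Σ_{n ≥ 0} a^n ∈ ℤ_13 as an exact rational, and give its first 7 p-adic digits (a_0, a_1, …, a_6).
Σ a^n = 1/(1 − a) = 1/112048;  first 7 digits = (1, 0, 0, 1, 9, 12, 0)

v_13(a) = 3 ≥ 1, so the series converges in ℤ_13 to 1/(1 − a) = 1/(1 − (-112047)) = 1/112048. Expand this rational in ℤ_13: compute digits iteratively via d_i = x_i mod 13, x_{i+1} = (x_i − d_i)/13. The first 7 digits are (1, 0, 0, 1, 9, 12, 0).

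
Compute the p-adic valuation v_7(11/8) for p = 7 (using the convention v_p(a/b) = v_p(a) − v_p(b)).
v_7(11/8) = 0

Factor powers of 7 from the numerator and denominator of the reduced fraction: 11 = 7^0 · 11 and 8 = 7^0 · 8. Apply v_p(a/b) = v_p(a) − v_p(b): v_7(11/8) = 0 − 0 = 0.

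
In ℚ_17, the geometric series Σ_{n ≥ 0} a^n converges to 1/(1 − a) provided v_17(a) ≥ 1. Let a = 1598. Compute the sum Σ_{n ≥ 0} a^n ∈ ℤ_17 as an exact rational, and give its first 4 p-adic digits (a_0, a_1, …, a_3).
Σ a^n = 1/(1 − a) = -1/1597;  first 4 digits = (1, 9, 1, 8)

v_17(a) = 1 ≥ 1, so the series converges in ℤ_17 to 1/(1 − a) = 1/(1 − 1598) = -1/1597. Expand this rational in ℤ_17: compute digits iteratively via d_i = x_i mod 17, x_{i+1} = (x_i − d_i)/17. The first 4 digits are (1, 9, 1, 8).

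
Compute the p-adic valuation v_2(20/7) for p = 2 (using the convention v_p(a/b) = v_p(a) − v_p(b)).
v_2(20/7) = 2

Factor powers of 2 from the numerator and denominator of the reduced fraction: 20 = 2^2 · 5 and 7 = 2^0 · 7. Apply v_p(a/b) = v_p(a) − v_p(b): v_2(20/7) = 2 − 0 = 2.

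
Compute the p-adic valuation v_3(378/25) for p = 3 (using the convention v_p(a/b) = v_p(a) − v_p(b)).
v_3(378/25) = 3

Factor powers of 3 from the numerator and denominator of the reduced fraction: 378 = 3^3 · 14 and 25 = 3^0 · 25. Apply v_p(a/b) = v_p(a) − v_p(b): v_3(378/25) = 3 − 0 = 3.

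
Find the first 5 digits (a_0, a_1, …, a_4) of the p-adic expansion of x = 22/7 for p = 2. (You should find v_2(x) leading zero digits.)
(a_0, …, a_4) = (0, 1, 0, 1, 1)

v_2(22/7) = 1, so a_0 = ... = a_0 = 0. Factor out: x = 2^1 · u with u = 11/7 a unit in ℤ_2. Expand u iteratively via a_{v+i} = u_i mod 2, u_{i+1} = (u_i − a_{v+i})/2:
  u_0 = 11/7;  a_1 = 1;  u_1 = (u_0 − 1)/2 = 2/7
  u_1 = 2/7;  a_2 = 0;  u_2 = (u_1 − 0)/2 = 1/7
  u_2 = 1/7;  a_3 = 1;  u_3 = (u_2 − 1)/2 = -3/7
  u_3 = -3/7;  a_4 = 1;  u_4 = (u_3 − 1)/2 = -5/7
Digits: (0, 1, 0, 1, 1).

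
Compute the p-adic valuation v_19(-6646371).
v_19(-6646371) = 4

v_19(n) is the largest exponent k such that 19^k divides n. Factor out: -6646371 = -19^4 · 51. (Sign doesn't affect v_p.) So v_19(-6646371) = 4.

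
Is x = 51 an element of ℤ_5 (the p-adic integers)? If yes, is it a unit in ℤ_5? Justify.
x ∈ ℤ_5^× (unit); v_5(x) = 0

ℤ_5 = {x ∈ ℚ_5 : v_5(x) ≥ 0} and ℤ_5^× = {x ∈ ℤ_5 : v_5(x) = 0}. Here v_5(51) = v_5(num) − v_5(den) = 0; compare against these criteria.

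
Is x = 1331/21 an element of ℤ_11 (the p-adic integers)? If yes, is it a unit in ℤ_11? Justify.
x ∈ ℤ_11 but not a unit; v_11(x) = 3 > 0

ℤ_11 = {x ∈ ℚ_11 : v_11(x) ≥ 0} and ℤ_11^× = {x ∈ ℤ_11 : v_11(x) = 0}. Here v_11(1331/21) = v_11(num) − v_11(den) = 3; compare against these criteria.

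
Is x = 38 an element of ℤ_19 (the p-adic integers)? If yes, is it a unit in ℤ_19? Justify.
x ∈ ℤ_19 but not a unit; v_19(x) = 1 > 0

ℤ_19 = {x ∈ ℚ_19 : v_19(x) ≥ 0} and ℤ_19^× = {x ∈ ℤ_19 : v_19(x) = 0}. Here v_19(38) = v_19(num) − v_19(den) = 1; compare against these criteria.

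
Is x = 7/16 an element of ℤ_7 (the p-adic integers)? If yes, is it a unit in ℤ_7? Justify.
x ∈ ℤ_7 but not a unit; v_7(x) = 1 > 0

ℤ_7 = {x ∈ ℚ_7 : v_7(x) ≥ 0} and ℤ_7^× = {x ∈ ℤ_7 : v_7(x) = 0}. Here v_7(7/16) = v_7(num) − v_7(den) = 1; compare against these criteria.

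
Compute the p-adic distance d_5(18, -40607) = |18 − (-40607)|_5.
d_5(18, -40607) = 1/3125

Step 1 — x − y = 18 − (-40607) = 40625. Step 2 — v_5(40625) = 5 (factor: 40625 = (5^5 · 13); the sign does not affect v_p). Step 3 — |x − y|_5 = 5^{-5} = 1/3125.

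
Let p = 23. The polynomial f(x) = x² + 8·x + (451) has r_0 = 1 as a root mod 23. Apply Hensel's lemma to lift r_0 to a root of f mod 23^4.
r_3 = 143314 (mod 279841)

Hensel: r_{i+1} = r_i − f(r_i)·(f′(r_i))^{-1} mod 23^{i+2}, f′(x) = 2x + 8. Iterate:
  r_0 = 1 (mod 23)
  r_1 = 484 (mod 529)
  r_2 = 9477 (mod 12167)
  r_3 = 143314 (mod 279841)
Final: r = 143314 satisfies f(r) ≡ 0 mod 23^4.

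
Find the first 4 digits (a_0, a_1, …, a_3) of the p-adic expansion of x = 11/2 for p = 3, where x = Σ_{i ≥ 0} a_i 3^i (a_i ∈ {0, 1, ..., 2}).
(a_0, …, a_3) = (1, 0, 2, 1)

v_3(11/2) = 0 (numerator and denominator both coprime to 3), so x ∈ ℤ_3^×. Compute digits iteratively via a_i = x_i mod 3, x_{i+1} = (x_i − a_i)/3, with x_0 = x:
  x_0 = 11/2;  a_0 = 1;  x_1 = (x_0 − 1)/3 = 3/2
  x_1 = 3/2;  a_1 = 0;  x_2 = (x_1 − 0)/3 = 1/2
  x_2 = 1/2;  a_2 = 2;  x_3 = (x_2 − 2)/3 = -1/2
  x_3 = -1/2;  a_3 = 1;  x_4 = (x_3 − 1)/3 = -1/2
Digits: (1, 0, 2, 1).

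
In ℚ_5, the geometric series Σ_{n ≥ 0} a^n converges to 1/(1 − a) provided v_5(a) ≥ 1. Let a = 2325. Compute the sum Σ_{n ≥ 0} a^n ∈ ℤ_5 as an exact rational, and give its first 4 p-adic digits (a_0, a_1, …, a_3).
Σ a^n = 1/(1 − a) = -1/2324;  first 4 digits = (1, 0, 3, 3)

v_5(a) = 2 ≥ 1, so the series converges in ℤ_5 to 1/(1 − a) = 1/(1 − 2325) = -1/2324. Expand this rational in ℤ_5: compute digits iteratively via d_i = x_i mod 5, x_{i+1} = (x_i − d_i)/5. The first 4 digits are (1, 0, 3, 3).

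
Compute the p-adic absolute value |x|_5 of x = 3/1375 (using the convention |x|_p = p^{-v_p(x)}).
|3/1375|_5 = 125

Step 1 — compute v_5(x) by factoring powers of 5 out of the numerator and denominator: v_5(3/1375) = -3. Step 2 — apply |x|_p = p^{-v_p(x)} = 5^{3} = 125.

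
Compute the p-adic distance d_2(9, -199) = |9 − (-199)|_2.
d_2(9, -199) = 1/16

Step 1 — x − y = 9 − (-199) = 208. Step 2 — v_2(208) = 4 (factor: 208 = (2^4 · 13); the sign does not affect v_p). Step 3 — |x − y|_2 = 2^{-4} = 1/16.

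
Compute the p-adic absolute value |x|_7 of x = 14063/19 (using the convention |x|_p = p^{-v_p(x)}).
|14063/19|_7 = 1/343

Step 1 — compute v_7(x) by factoring powers of 7 out of the numerator and denominator: v_7(14063/19) = 3. Step 2 — apply |x|_p = p^{-v_p(x)} = 7^{-3} = 1/343.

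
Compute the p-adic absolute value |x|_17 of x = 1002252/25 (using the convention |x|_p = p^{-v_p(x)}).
|1002252/25|_17 = 1/83521

Step 1 — compute v_17(x) by factoring powers of 17 out of the numerator and denominator: v_17(1002252/25) = 4. Step 2 — apply |x|_p = p^{-v_p(x)} = 17^{-4} = 1/83521.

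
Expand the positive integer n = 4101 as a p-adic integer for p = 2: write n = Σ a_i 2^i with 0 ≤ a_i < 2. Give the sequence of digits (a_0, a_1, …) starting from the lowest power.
(a_0, a_1, …) = (1, 0, 1, 0, 0, 0, 0, 0, 0, 0, 0, 0, 1)

Repeated division by 2 gives the digits low-to-high: 4101 = 1 + 1·2^2 + 1·2^12. Digit sequence: (1, 0, 1, 0, 0, 0, 0, 0, 0, 0, 0, 0, 1).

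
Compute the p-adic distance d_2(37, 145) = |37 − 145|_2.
d_2(37, 145) = 1/4

Step 1 — x − y = 37 − 145 = -108. Step 2 — v_2(-108) = 2 (factor: -108 = −(2^2 · 27); the sign does not affect v_p). Step 3 — |x − y|_2 = 2^{-2} = 1/4.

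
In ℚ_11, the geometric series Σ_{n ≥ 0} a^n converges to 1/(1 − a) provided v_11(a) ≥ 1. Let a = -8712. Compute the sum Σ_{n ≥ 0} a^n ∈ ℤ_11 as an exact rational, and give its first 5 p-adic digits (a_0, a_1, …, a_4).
Σ a^n = 1/(1 − a) = 1/8713;  first 5 digits = (1, 0, 5, 4, 2)

v_11(a) = 2 ≥ 1, so the series converges in ℤ_11 to 1/(1 − a) = 1/(1 − (-8712)) = 1/8713. Expand this rational in ℤ_11: compute digits iteratively via d_i = x_i mod 11, x_{i+1} = (x_i − d_i)/11. The first 5 digits are (1, 0, 5, 4, 2).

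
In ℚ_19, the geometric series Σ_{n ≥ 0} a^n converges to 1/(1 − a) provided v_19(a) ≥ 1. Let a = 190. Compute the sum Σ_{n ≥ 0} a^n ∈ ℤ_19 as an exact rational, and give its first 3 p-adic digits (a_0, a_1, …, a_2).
Σ a^n = 1/(1 − a) = -1/189;  first 3 digits = (1, 10, 5)

v_19(a) = 1 ≥ 1, so the series converges in ℤ_19 to 1/(1 − a) = 1/(1 − 190) = -1/189. Expand this rational in ℤ_19: compute digits iteratively via d_i = x_i mod 19, x_{i+1} = (x_i − d_i)/19. The first 3 digits are (1, 10, 5).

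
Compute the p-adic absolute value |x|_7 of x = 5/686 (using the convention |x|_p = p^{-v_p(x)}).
|5/686|_7 = 343

Step 1 — compute v_7(x) by factoring powers of 7 out of the numerator and denominator: v_7(5/686) = -3. Step 2 — apply |x|_p = p^{-v_p(x)} = 7^{3} = 343.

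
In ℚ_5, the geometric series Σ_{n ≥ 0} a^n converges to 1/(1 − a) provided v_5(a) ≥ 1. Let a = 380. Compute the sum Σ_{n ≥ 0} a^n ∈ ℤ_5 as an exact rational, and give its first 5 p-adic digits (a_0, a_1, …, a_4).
Σ a^n = 1/(1 − a) = -1/379;  first 5 digits = (1, 1, 1, 4, 2)

v_5(a) = 1 ≥ 1, so the series converges in ℤ_5 to 1/(1 − a) = 1/(1 − 380) = -1/379. Expand this rational in ℤ_5: compute digits iteratively via d_i = x_i mod 5, x_{i+1} = (x_i − d_i)/5. The first 5 digits are (1, 1, 1, 4, 2).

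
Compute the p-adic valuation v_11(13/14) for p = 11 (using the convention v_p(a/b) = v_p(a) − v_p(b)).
v_11(13/14) = 0

Factor powers of 11 from the numerator and denominator of the reduced fraction: 13 = 11^0 · 13 and 14 = 11^0 · 14. Apply v_p(a/b) = v_p(a) − v_p(b): v_11(13/14) = 0 − 0 = 0.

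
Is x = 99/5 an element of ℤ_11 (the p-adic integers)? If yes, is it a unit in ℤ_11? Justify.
x ∈ ℤ_11 but not a unit; v_11(x) = 1 > 0

ℤ_11 = {x ∈ ℚ_11 : v_11(x) ≥ 0} and ℤ_11^× = {x ∈ ℤ_11 : v_11(x) = 0}. Here v_11(99/5) = v_11(num) − v_11(den) = 1; compare against these criteria.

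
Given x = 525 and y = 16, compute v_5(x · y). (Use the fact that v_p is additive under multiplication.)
v_5(8400) = 2

v_p(x) = 2 (factor: 525 = 5^2 · 21); v_p(y) = 0 (factor: 16 = 5^0 · 16). Additivity: v_p(xy) = v_p(x) + v_p(y) = 2 + 0 = 2. (Direct check: xy = 8400 = 5^2 · (336).)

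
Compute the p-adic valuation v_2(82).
v_2(82) = 1

v_2(n) is the largest exponent k such that 2^k divides n. Factor out: 82 = 2^1 · 41. (Sign doesn't affect v_p.) So v_2(82) = 1.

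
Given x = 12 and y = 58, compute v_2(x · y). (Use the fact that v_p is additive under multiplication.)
v_2(696) = 3

v_p(x) = 2 (factor: 12 = 2^2 · 3); v_p(y) = 1 (factor: 58 = 2^1 · 29). Additivity: v_p(xy) = v_p(x) + v_p(y) = 2 + 1 = 3. (Direct check: xy = 696 = 2^3 · (87).)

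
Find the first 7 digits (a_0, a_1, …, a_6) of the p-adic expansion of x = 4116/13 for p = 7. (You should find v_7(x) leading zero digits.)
(a_0, …, a_6) = (0, 0, 0, 2, 2, 4, 1)

v_7(4116/13) = 3, so a_0 = ... = a_2 = 0. Factor out: x = 7^3 · u with u = 12/13 a unit in ℤ_7. Expand u iteratively via a_{v+i} = u_i mod 7, u_{i+1} = (u_i − a_{v+i})/7:
  u_0 = 12/13;  a_3 = 2;  u_1 = (u_0 − 2)/7 = -2/13
  u_1 = -2/13;  a_4 = 2;  u_2 = (u_1 − 2)/7 = -4/13
  u_2 = -4/13;  a_5 = 4;  u_3 = (u_2 − 4)/7 = -8/13
  u_3 = -8/13;  a_6 = 1;  u_4 = (u_3 − 1)/7 = -3/13
Digits: (0, 0, 0, 2, 2, 4, 1).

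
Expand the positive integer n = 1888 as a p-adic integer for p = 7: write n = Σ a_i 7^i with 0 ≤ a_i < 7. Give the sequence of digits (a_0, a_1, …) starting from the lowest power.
(a_0, a_1, …) = (5, 3, 3, 5)

Repeated division by 7 gives the digits low-to-high: 1888 = 5 + 3·7^1 + 3·7^2 + 5·7^3. Digit sequence: (5, 3, 3, 5).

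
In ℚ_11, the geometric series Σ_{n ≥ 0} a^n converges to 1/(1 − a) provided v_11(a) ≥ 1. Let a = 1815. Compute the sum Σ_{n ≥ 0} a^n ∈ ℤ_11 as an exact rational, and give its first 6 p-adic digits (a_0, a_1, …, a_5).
Σ a^n = 1/(1 − a) = -1/1814;  first 6 digits = (1, 0, 4, 1, 5, 9)

v_11(a) = 2 ≥ 1, so the series converges in ℤ_11 to 1/(1 − a) = 1/(1 − 1815) = -1/1814. Expand this rational in ℤ_11: compute digits iteratively via d_i = x_i mod 11, x_{i+1} = (x_i − d_i)/11. The first 6 digits are (1, 0, 4, 1, 5, 9).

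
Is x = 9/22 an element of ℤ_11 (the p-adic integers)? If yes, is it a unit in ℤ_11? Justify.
x ∉ ℤ_11 (v_11(x) = -1 < 0)

ℤ_11 = {x ∈ ℚ_11 : v_11(x) ≥ 0} and ℤ_11^× = {x ∈ ℤ_11 : v_11(x) = 0}. Here v_11(9/22) = v_11(num) − v_11(den) = -1; compare against these criteria.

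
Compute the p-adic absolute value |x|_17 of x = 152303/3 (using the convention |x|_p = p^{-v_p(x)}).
|152303/3|_17 = 1/4913

Step 1 — compute v_17(x) by factoring powers of 17 out of the numerator and denominator: v_17(152303/3) = 3. Step 2 — apply |x|_p = p^{-v_p(x)} = 17^{-3} = 1/4913.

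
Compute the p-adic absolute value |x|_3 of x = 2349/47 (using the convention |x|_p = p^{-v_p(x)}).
|2349/47|_3 = 1/81

Step 1 — compute v_3(x) by factoring powers of 3 out of the numerator and denominator: v_3(2349/47) = 4. Step 2 — apply |x|_p = p^{-v_p(x)} = 3^{-4} = 1/81.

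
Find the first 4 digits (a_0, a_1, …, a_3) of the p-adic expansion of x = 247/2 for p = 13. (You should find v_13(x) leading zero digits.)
(a_0, …, a_3) = (0, 3, 7, 6)

v_13(247/2) = 1, so a_0 = ... = a_0 = 0. Factor out: x = 13^1 · u with u = 19/2 a unit in ℤ_13. Expand u iteratively via a_{v+i} = u_i mod 13, u_{i+1} = (u_i − a_{v+i})/13:
  u_0 = 19/2;  a_1 = 3;  u_1 = (u_0 − 3)/13 = 1/2
  u_1 = 1/2;  a_2 = 7;  u_2 = (u_1 − 7)/13 = -1/2
  u_2 = -1/2;  a_3 = 6;  u_3 = (u_2 − 6)/13 = -1/2
Digits: (0, 3, 7, 6).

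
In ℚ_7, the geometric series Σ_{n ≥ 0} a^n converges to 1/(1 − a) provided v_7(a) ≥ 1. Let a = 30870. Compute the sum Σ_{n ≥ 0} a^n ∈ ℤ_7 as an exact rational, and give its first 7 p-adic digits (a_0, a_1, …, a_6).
Σ a^n = 1/(1 − a) = -1/30869;  first 7 digits = (1, 0, 0, 6, 5, 1, 1)

v_7(a) = 3 ≥ 1, so the series converges in ℤ_7 to 1/(1 − a) = 1/(1 − 30870) = -1/30869. Expand this rational in ℤ_7: compute digits iteratively via d_i = x_i mod 7, x_{i+1} = (x_i − d_i)/7. The first 7 digits are (1, 0, 0, 6, 5, 1, 1).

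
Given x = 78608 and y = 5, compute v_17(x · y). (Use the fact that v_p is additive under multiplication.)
v_17(393040) = 3

v_p(x) = 3 (factor: 78608 = 17^3 · 16); v_p(y) = 0 (factor: 5 = 17^0 · 5). Additivity: v_p(xy) = v_p(x) + v_p(y) = 3 + 0 = 3. (Direct check: xy = 393040 = 17^3 · (80).)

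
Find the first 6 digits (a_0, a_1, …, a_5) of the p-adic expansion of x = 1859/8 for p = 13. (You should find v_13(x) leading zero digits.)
(a_0, …, a_5) = (0, 0, 3, 8, 1, 8)

v_13(1859/8) = 2, so a_0 = ... = a_1 = 0. Factor out: x = 13^2 · u with u = 11/8 a unit in ℤ_13. Expand u iteratively via a_{v+i} = u_i mod 13, u_{i+1} = (u_i − a_{v+i})/13:
  u_0 = 11/8;  a_2 = 3;  u_1 = (u_0 − 3)/13 = -1/8
  u_1 = -1/8;  a_3 = 8;  u_2 = (u_1 − 8)/13 = -5/8
  u_2 = -5/8;  a_4 = 1;  u_3 = (u_2 − 1)/13 = -1/8
  u_3 = -1/8;  a_5 = 8;  u_4 = (u_3 − 8)/13 = -5/8
Digits: (0, 0, 3, 8, 1, 8).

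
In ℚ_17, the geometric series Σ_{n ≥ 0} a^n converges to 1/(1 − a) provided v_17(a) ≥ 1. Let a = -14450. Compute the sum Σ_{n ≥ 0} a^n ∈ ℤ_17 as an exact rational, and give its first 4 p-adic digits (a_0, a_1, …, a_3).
Σ a^n = 1/(1 − a) = 1/14451;  first 4 digits = (1, 0, 1, 14)

v_17(a) = 2 ≥ 1, so the series converges in ℤ_17 to 1/(1 − a) = 1/(1 − (-14450)) = 1/14451. Expand this rational in ℤ_17: compute digits iteratively via d_i = x_i mod 17, x_{i+1} = (x_i − d_i)/17. The first 4 digits are (1, 0, 1, 14).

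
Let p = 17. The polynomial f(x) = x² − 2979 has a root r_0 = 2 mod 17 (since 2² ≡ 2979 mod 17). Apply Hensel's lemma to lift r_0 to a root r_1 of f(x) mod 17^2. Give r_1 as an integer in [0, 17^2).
r_1 = 240 (mod 289)

Hensel's recurrence: r_{i+1} = r_i − f(r_i)·(f′(r_i))^{-1} mod 17^{i+2}, with f′(x) = 2x. Iterate:
  r_0 = 2 (mod 17)
  r_1 = 240 (mod 289)
Final: r_1 = 240, and one checks f(r_1) ≡ 0 mod 17^2.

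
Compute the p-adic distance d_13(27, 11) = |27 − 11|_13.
d_13(27, 11) = 1

Step 1 — x − y = 27 − 11 = 16. Step 2 — v_13(16) = 0 (factor: 16 = (13^0 · 16); the sign does not affect v_p). Step 3 — |x − y|_13 = 13^{0} = 1.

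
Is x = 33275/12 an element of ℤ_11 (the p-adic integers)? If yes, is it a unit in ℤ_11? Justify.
x ∈ ℤ_11 but not a unit; v_11(x) = 3 > 0

ℤ_11 = {x ∈ ℚ_11 : v_11(x) ≥ 0} and ℤ_11^× = {x ∈ ℤ_11 : v_11(x) = 0}. Here v_11(33275/12) = v_11(num) − v_11(den) = 3; compare against these criteria.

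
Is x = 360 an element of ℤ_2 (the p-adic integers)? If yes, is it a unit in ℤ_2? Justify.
x ∈ ℤ_2 but not a unit; v_2(x) = 3 > 0

ℤ_2 = {x ∈ ℚ_2 : v_2(x) ≥ 0} and ℤ_2^× = {x ∈ ℤ_2 : v_2(x) = 0}. Here v_2(360) = v_2(num) − v_2(den) = 3; compare against these criteria.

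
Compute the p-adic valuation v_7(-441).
v_7(-441) = 2

v_7(n) is the largest exponent k such that 7^k divides n. Factor out: -441 = -7^2 · 9. (Sign doesn't affect v_p.) So v_7(-441) = 2.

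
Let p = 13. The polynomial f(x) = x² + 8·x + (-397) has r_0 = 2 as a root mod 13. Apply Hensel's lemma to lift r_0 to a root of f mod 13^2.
r_1 = 132 (mod 169)

Hensel: r_{i+1} = r_i − f(r_i)·(f′(r_i))^{-1} mod 13^{i+2}, f′(x) = 2x + 8. Iterate:
  r_0 = 2 (mod 13)
  r_1 = 132 (mod 169)
Final: r = 132 satisfies f(r) ≡ 0 mod 13^2.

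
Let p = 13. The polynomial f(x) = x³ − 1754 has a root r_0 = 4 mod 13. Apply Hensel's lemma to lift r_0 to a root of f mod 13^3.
r_2 = 680 (mod 2197)

Hensel: r_{i+1} = r_i − f(r_i)/f′(r_i) mod 13^{i+2}, where f′(x) = 3x². Iterate:
  r_0 = 4 (mod 13)
  r_1 = 4 (mod 169)
  r_2 = 680 (mod 2197)
Final: r = 680 with f(r) ≡ 0 mod 13^3.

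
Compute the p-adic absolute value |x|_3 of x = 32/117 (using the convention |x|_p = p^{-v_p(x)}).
|32/117|_3 = 9

Step 1 — compute v_3(x) by factoring powers of 3 out of the numerator and denominator: v_3(32/117) = -2. Step 2 — apply |x|_p = p^{-v_p(x)} = 3^{2} = 9.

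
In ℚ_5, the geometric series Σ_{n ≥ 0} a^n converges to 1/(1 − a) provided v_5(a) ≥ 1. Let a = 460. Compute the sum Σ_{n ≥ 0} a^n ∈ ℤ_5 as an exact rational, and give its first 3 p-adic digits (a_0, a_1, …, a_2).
Σ a^n = 1/(1 − a) = -1/459;  first 3 digits = (1, 2, 2)

v_5(a) = 1 ≥ 1, so the series converges in ℤ_5 to 1/(1 − a) = 1/(1 − 460) = -1/459. Expand this rational in ℤ_5: compute digits iteratively via d_i = x_i mod 5, x_{i+1} = (x_i − d_i)/5. The first 3 digits are (1, 2, 2).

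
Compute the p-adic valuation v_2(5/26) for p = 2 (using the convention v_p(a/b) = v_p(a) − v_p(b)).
v_2(5/26) = -1

Factor powers of 2 from the numerator and denominator of the reduced fraction: 5 = 2^0 · 5 and 26 = 2^1 · 13. Apply v_p(a/b) = v_p(a) − v_p(b): v_2(5/26) = 0 − 1 = -1.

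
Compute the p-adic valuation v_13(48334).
v_13(48334) = 3

v_13(n) is the largest exponent k such that 13^k divides n. Factor out: 48334 = 13^3 · 22. (Sign doesn't affect v_p.) So v_13(48334) = 3.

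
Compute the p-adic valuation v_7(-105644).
v_7(-105644) = 4

v_7(n) is the largest exponent k such that 7^k divides n. Factor out: -105644 = -7^4 · 44. (Sign doesn't affect v_p.) So v_7(-105644) = 4.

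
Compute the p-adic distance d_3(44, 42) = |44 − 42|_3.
d_3(44, 42) = 1

Step 1 — x − y = 44 − 42 = 2. Step 2 — v_3(2) = 0 (factor: 2 = (3^0 · 2); the sign does not affect v_p). Step 3 — |x − y|_3 = 3^{0} = 1.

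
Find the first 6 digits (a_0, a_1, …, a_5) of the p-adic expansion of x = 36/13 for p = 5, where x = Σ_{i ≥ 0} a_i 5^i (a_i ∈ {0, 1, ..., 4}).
(a_0, …, a_5) = (2, 4, 0, 1, 4, 3)

v_5(36/13) = 0 (numerator and denominator both coprime to 5), so x ∈ ℤ_5^×. Compute digits iteratively via a_i = x_i mod 5, x_{i+1} = (x_i − a_i)/5, with x_0 = x:
  x_0 = 36/13;  a_0 = 2;  x_1 = (x_0 − 2)/5 = 2/13
  x_1 = 2/13;  a_1 = 4;  x_2 = (x_1 − 4)/5 = -10/13
  x_2 = -10/13;  a_2 = 0;  x_3 = (x_2 − 0)/5 = -2/13
  x_3 = -2/13;  a_3 = 1;  x_4 = (x_3 − 1)/5 = -3/13
  x_4 = -3/13;  a_4 = 4;  x_5 = (x_4 − 4)/5 = -11/13
  x_5 = -11/13;  a_5 = 3;  x_6 = (x_5 − 3)/5 = -10/13
Digits: (2, 4, 0, 1, 4, 3).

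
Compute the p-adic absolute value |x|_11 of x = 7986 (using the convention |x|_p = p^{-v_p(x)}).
|7986|_11 = 1/1331

Step 1 — compute v_11(x) by factoring powers of 11 out of the numerator and denominator: v_11(7986) = 3. Step 2 — apply |x|_p = p^{-v_p(x)} = 11^{-3} = 1/1331.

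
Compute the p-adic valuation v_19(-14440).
v_19(-14440) = 2

v_19(n) is the largest exponent k such that 19^k divides n. Factor out: -14440 = -19^2 · 40. (Sign doesn't affect v_p.) So v_19(-14440) = 2.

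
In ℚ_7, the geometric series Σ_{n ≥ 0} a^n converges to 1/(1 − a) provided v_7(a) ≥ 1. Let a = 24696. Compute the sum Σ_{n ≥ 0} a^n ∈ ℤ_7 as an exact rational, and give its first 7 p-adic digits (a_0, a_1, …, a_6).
Σ a^n = 1/(1 − a) = -1/24695;  first 7 digits = (1, 0, 0, 2, 3, 1, 4)

v_7(a) = 3 ≥ 1, so the series converges in ℤ_7 to 1/(1 − a) = 1/(1 − 24696) = -1/24695. Expand this rational in ℤ_7: compute digits iteratively via d_i = x_i mod 7, x_{i+1} = (x_i − d_i)/7. The first 7 digits are (1, 0, 0, 2, 3, 1, 4).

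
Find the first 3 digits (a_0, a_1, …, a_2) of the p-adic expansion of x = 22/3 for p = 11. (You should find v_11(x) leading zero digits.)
(a_0, …, a_2) = (0, 8, 3)

v_11(22/3) = 1, so a_0 = ... = a_0 = 0. Factor out: x = 11^1 · u with u = 2/3 a unit in ℤ_11. Expand u iteratively via a_{v+i} = u_i mod 11, u_{i+1} = (u_i − a_{v+i})/11:
  u_0 = 2/3;  a_1 = 8;  u_1 = (u_0 − 8)/11 = -2/3
  u_1 = -2/3;  a_2 = 3;  u_2 = (u_1 − 3)/11 = -1/3
Digits: (0, 8, 3).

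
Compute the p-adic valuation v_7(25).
v_7(25) = 0

v_7(n) is the largest exponent k such that 7^k divides n. Factor out: 25 = 7^0 · 25. (Sign doesn't affect v_p.) So v_7(25) = 0.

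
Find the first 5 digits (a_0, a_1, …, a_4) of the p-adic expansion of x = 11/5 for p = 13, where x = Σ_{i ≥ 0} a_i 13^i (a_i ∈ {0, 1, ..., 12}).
(a_0, …, a_4) = (10, 2, 5, 10, 7)

v_13(11/5) = 0 (numerator and denominator both coprime to 13), so x ∈ ℤ_13^×. Compute digits iteratively via a_i = x_i mod 13, x_{i+1} = (x_i − a_i)/13, with x_0 = x:
  x_0 = 11/5;  a_0 = 10;  x_1 = (x_0 − 10)/13 = -3/5
  x_1 = -3/5;  a_1 = 2;  x_2 = (x_1 − 2)/13 = -1/5
  x_2 = -1/5;  a_2 = 5;  x_3 = (x_2 − 5)/13 = -2/5
  x_3 = -2/5;  a_3 = 10;  x_4 = (x_3 − 10)/13 = -4/5
  x_4 = -4/5;  a_4 = 7;  x_5 = (x_4 − 7)/13 = -3/5
Digits: (10, 2, 5, 10, 7).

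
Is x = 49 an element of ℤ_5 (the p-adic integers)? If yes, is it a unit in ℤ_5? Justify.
x ∈ ℤ_5^× (unit); v_5(x) = 0

ℤ_5 = {x ∈ ℚ_5 : v_5(x) ≥ 0} and ℤ_5^× = {x ∈ ℤ_5 : v_5(x) = 0}. Here v_5(49) = v_5(num) − v_5(den) = 0; compare against these criteria.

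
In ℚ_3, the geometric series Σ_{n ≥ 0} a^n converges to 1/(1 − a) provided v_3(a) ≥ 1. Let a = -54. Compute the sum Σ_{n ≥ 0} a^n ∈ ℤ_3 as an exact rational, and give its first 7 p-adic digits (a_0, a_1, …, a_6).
Σ a^n = 1/(1 − a) = 1/55;  first 7 digits = (1, 0, 0, 1, 2, 2, 0)

v_3(a) = 3 ≥ 1, so the series converges in ℤ_3 to 1/(1 − a) = 1/(1 − (-54)) = 1/55. Expand this rational in ℤ_3: compute digits iteratively via d_i = x_i mod 3, x_{i+1} = (x_i − d_i)/3. The first 7 digits are (1, 0, 0, 1, 2, 2, 0).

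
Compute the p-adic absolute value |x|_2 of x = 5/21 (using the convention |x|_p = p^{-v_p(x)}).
|5/21|_2 = 1

Step 1 — compute v_2(x) by factoring powers of 2 out of the numerator and denominator: v_2(5/21) = 0. Step 2 — apply |x|_p = p^{-v_p(x)} = 2^{0} = 1.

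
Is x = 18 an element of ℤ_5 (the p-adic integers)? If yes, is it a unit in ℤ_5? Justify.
x ∈ ℤ_5^× (unit); v_5(x) = 0

ℤ_5 = {x ∈ ℚ_5 : v_5(x) ≥ 0} and ℤ_5^× = {x ∈ ℤ_5 : v_5(x) = 0}. Here v_5(18) = v_5(num) − v_5(den) = 0; compare against these criteria.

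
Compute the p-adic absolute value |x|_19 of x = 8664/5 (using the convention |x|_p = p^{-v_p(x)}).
|8664/5|_19 = 1/361

Step 1 — compute v_19(x) by factoring powers of 19 out of the numerator and denominator: v_19(8664/5) = 2. Step 2 — apply |x|_p = p^{-v_p(x)} = 19^{-2} = 1/361.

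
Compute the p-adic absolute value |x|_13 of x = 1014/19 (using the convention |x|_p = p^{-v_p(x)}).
|1014/19|_13 = 1/169

Step 1 — compute v_13(x) by factoring powers of 13 out of the numerator and denominator: v_13(1014/19) = 2. Step 2 — apply |x|_p = p^{-v_p(x)} = 13^{-2} = 1/169.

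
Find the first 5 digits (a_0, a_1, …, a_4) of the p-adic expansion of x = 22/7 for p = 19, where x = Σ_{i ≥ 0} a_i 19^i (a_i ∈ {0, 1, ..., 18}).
(a_0, …, a_4) = (14, 13, 2, 8, 5)

v_19(22/7) = 0 (numerator and denominator both coprime to 19), so x ∈ ℤ_19^×. Compute digits iteratively via a_i = x_i mod 19, x_{i+1} = (x_i − a_i)/19, with x_0 = x:
  x_0 = 22/7;  a_0 = 14;  x_1 = (x_0 − 14)/19 = -4/7
  x_1 = -4/7;  a_1 = 13;  x_2 = (x_1 − 13)/19 = -5/7
  x_2 = -5/7;  a_2 = 2;  x_3 = (x_2 − 2)/19 = -1/7
  x_3 = -1/7;  a_3 = 8;  x_4 = (x_3 − 8)/19 = -3/7
  x_4 = -3/7;  a_4 = 5;  x_5 = (x_4 − 5)/19 = -2/7
Digits: (14, 13, 2, 8, 5).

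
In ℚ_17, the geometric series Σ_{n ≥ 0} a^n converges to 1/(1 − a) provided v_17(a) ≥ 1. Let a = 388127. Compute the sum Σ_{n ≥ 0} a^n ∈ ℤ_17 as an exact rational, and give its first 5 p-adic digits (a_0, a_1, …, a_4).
Σ a^n = 1/(1 − a) = -1/388126;  first 5 digits = (1, 0, 0, 11, 4)

v_17(a) = 3 ≥ 1, so the series converges in ℤ_17 to 1/(1 − a) = 1/(1 − 388127) = -1/388126. Expand this rational in ℤ_17: compute digits iteratively via d_i = x_i mod 17, x_{i+1} = (x_i − d_i)/17. The first 5 digits are (1, 0, 0, 11, 4).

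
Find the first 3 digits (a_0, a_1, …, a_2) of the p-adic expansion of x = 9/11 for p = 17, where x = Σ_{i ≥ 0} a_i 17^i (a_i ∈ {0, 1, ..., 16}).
(a_0, …, a_2) = (7, 12, 7)

v_17(9/11) = 0 (numerator and denominator both coprime to 17), so x ∈ ℤ_17^×. Compute digits iteratively via a_i = x_i mod 17, x_{i+1} = (x_i − a_i)/17, with x_0 = x:
  x_0 = 9/11;  a_0 = 7;  x_1 = (x_0 − 7)/17 = -4/11
  x_1 = -4/11;  a_1 = 12;  x_2 = (x_1 − 12)/17 = -8/11
  x_2 = -8/11;  a_2 = 7;  x_3 = (x_2 − 7)/17 = -5/11
Digits: (7, 12, 7).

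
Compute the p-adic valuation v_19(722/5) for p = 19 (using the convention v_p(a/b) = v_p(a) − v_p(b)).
v_19(722/5) = 2

Factor powers of 19 from the numerator and denominator of the reduced fraction: 722 = 19^2 · 2 and 5 = 19^0 · 5. Apply v_p(a/b) = v_p(a) − v_p(b): v_19(722/5) = 2 − 0 = 2.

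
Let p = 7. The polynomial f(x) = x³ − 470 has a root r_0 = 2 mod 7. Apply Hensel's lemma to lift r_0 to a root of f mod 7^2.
r_1 = 16 (mod 49)

Hensel: r_{i+1} = r_i − f(r_i)/f′(r_i) mod 7^{i+2}, where f′(x) = 3x². Iterate:
  r_0 = 2 (mod 7)
  r_1 = 16 (mod 49)
Final: r = 16 with f(r) ≡ 0 mod 7^2.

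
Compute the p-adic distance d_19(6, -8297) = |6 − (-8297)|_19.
d_19(6, -8297) = 1/361

Step 1 — x − y = 6 − (-8297) = 8303. Step 2 — v_19(8303) = 2 (factor: 8303 = (19^2 · 23); the sign does not affect v_p). Step 3 — |x − y|_19 = 19^{-2} = 1/361.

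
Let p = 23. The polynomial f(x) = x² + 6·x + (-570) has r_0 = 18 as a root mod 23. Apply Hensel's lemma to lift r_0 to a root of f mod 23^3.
r_2 = 9770 (mod 12167)

Hensel: r_{i+1} = r_i − f(r_i)·(f′(r_i))^{-1} mod 23^{i+2}, f′(x) = 2x + 6. Iterate:
  r_0 = 18 (mod 23)
  r_1 = 248 (mod 529)
  r_2 = 9770 (mod 12167)
Final: r = 9770 satisfies f(r) ≡ 0 mod 23^3.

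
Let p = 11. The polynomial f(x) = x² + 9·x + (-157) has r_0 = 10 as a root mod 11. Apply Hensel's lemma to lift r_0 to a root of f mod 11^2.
r_1 = 109 (mod 121)

Hensel: r_{i+1} = r_i − f(r_i)·(f′(r_i))^{-1} mod 11^{i+2}, f′(x) = 2x + 9. Iterate:
  r_0 = 10 (mod 11)
  r_1 = 109 (mod 121)
Final: r = 109 satisfies f(r) ≡ 0 mod 11^2.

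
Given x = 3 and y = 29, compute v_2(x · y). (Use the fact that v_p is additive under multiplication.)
v_2(87) = 0

v_p(x) = 0 (factor: 3 = 2^0 · 3); v_p(y) = 0 (factor: 29 = 2^0 · 29). Additivity: v_p(xy) = v_p(x) + v_p(y) = 0 + 0 = 0. (Direct check: xy = 87 = 2^0 · (87).)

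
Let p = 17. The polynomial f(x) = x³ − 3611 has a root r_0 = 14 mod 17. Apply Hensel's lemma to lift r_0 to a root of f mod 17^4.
r_3 = 25157 (mod 83521)

Hensel: r_{i+1} = r_i − f(r_i)/f′(r_i) mod 17^{i+2}, where f′(x) = 3x². Iterate:
  r_0 = 14 (mod 17)
  r_1 = 14 (mod 289)
  r_2 = 592 (mod 4913)
  r_3 = 25157 (mod 83521)
Final: r = 25157 with f(r) ≡ 0 mod 17^4.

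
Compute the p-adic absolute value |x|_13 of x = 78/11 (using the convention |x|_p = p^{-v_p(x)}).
|78/11|_13 = 1/13

Step 1 — compute v_13(x) by factoring powers of 13 out of the numerator and denominator: v_13(78/11) = 1. Step 2 — apply |x|_p = p^{-v_p(x)} = 13^{-1} = 1/13.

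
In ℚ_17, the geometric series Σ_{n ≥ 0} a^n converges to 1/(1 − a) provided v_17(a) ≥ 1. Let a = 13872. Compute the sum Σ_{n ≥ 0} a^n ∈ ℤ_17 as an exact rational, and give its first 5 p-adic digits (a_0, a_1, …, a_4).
Σ a^n = 1/(1 − a) = -1/13871;  first 5 digits = (1, 0, 14, 2, 9)

v_17(a) = 2 ≥ 1, so the series converges in ℤ_17 to 1/(1 − a) = 1/(1 − 13872) = -1/13871. Expand this rational in ℤ_17: compute digits iteratively via d_i = x_i mod 17, x_{i+1} = (x_i − d_i)/17. The first 5 digits are (1, 0, 14, 2, 9).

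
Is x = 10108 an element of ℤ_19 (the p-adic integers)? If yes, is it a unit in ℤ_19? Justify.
x ∈ ℤ_19 but not a unit; v_19(x) = 2 > 0

ℤ_19 = {x ∈ ℚ_19 : v_19(x) ≥ 0} and ℤ_19^× = {x ∈ ℤ_19 : v_19(x) = 0}. Here v_19(10108) = v_19(num) − v_19(den) = 2; compare against these criteria.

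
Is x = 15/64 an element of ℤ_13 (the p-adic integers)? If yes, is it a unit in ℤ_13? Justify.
x ∈ ℤ_13^× (unit); v_13(x) = 0

ℤ_13 = {x ∈ ℚ_13 : v_13(x) ≥ 0} and ℤ_13^× = {x ∈ ℤ_13 : v_13(x) = 0}. Here v_13(15/64) = v_13(num) − v_13(den) = 0; compare against these criteria.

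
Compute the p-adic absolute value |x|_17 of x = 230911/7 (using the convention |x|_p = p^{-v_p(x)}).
|230911/7|_17 = 1/4913

Step 1 — compute v_17(x) by factoring powers of 17 out of the numerator and denominator: v_17(230911/7) = 3. Step 2 — apply |x|_p = p^{-v_p(x)} = 17^{-3} = 1/4913.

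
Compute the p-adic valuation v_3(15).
v_3(15) = 1

v_3(n) is the largest exponent k such that 3^k divides n. Factor out: 15 = 3^1 · 5. (Sign doesn't affect v_p.) So v_3(15) = 1.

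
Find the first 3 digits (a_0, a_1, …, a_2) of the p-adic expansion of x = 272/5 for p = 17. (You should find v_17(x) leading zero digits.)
(a_0, …, a_2) = (0, 10, 3)

v_17(272/5) = 1, so a_0 = ... = a_0 = 0. Factor out: x = 17^1 · u with u = 16/5 a unit in ℤ_17. Expand u iteratively via a_{v+i} = u_i mod 17, u_{i+1} = (u_i − a_{v+i})/17:
  u_0 = 16/5;  a_1 = 10;  u_1 = (u_0 − 10)/17 = -2/5
  u_1 = -2/5;  a_2 = 3;  u_2 = (u_1 − 3)/17 = -1/5
Digits: (0, 10, 3).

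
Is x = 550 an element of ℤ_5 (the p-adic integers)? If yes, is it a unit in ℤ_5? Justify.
x ∈ ℤ_5 but not a unit; v_5(x) = 2 > 0

ℤ_5 = {x ∈ ℚ_5 : v_5(x) ≥ 0} and ℤ_5^× = {x ∈ ℤ_5 : v_5(x) = 0}. Here v_5(550) = v_5(num) − v_5(den) = 2; compare against these criteria.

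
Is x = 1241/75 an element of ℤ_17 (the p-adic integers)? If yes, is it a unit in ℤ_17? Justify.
x ∈ ℤ_17 but not a unit; v_17(x) = 1 > 0

ℤ_17 = {x ∈ ℚ_17 : v_17(x) ≥ 0} and ℤ_17^× = {x ∈ ℤ_17 : v_17(x) = 0}. Here v_17(1241/75) = v_17(num) − v_17(den) = 1; compare against these criteria.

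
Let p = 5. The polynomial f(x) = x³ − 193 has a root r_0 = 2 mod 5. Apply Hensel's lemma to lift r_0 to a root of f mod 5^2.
r_1 = 7 (mod 25)

Hensel: r_{i+1} = r_i − f(r_i)/f′(r_i) mod 5^{i+2}, where f′(x) = 3x². Iterate:
  r_0 = 2 (mod 5)
  r_1 = 7 (mod 25)
Final: r = 7 with f(r) ≡ 0 mod 5^2.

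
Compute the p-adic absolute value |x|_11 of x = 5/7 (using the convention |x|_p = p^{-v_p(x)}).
|5/7|_11 = 1

Step 1 — compute v_11(x) by factoring powers of 11 out of the numerator and denominator: v_11(5/7) = 0. Step 2 — apply |x|_p = p^{-v_p(x)} = 11^{0} = 1.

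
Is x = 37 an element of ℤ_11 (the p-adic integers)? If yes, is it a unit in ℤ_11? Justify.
x ∈ ℤ_11^× (unit); v_11(x) = 0

ℤ_11 = {x ∈ ℚ_11 : v_11(x) ≥ 0} and ℤ_11^× = {x ∈ ℤ_11 : v_11(x) = 0}. Here v_11(37) = v_11(num) − v_11(den) = 0; compare against these criteria.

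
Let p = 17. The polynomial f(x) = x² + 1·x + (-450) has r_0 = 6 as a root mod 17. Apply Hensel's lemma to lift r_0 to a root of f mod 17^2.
r_1 = 193 (mod 289)

Hensel: r_{i+1} = r_i − f(r_i)·(f′(r_i))^{-1} mod 17^{i+2}, f′(x) = 2x + 1. Iterate:
  r_0 = 6 (mod 17)
  r_1 = 193 (mod 289)
Final: r = 193 satisfies f(r) ≡ 0 mod 17^2.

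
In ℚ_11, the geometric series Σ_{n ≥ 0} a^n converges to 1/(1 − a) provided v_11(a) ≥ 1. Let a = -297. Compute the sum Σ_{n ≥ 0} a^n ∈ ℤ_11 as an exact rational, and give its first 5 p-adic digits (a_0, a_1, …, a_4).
Σ a^n = 1/(1 − a) = 1/298;  first 5 digits = (1, 6, 0, 7, 7)

v_11(a) = 1 ≥ 1, so the series converges in ℤ_11 to 1/(1 − a) = 1/(1 − (-297)) = 1/298. Expand this rational in ℤ_11: compute digits iteratively via d_i = x_i mod 11, x_{i+1} = (x_i − d_i)/11. The first 5 digits are (1, 6, 0, 7, 7).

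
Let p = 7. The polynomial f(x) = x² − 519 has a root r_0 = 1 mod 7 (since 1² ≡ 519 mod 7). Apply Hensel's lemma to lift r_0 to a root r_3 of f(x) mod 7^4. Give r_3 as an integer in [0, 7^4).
r_3 = 505 (mod 2401)

Hensel's recurrence: r_{i+1} = r_i − f(r_i)·(f′(r_i))^{-1} mod 7^{i+2}, with f′(x) = 2x. Iterate:
  r_0 = 1 (mod 7)
  r_1 = 15 (mod 49)
  r_2 = 162 (mod 343)
  r_3 = 505 (mod 2401)
Final: r_3 = 505, and one checks f(r_3) ≡ 0 mod 7^4.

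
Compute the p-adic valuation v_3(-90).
v_3(-90) = 2

v_3(n) is the largest exponent k such that 3^k divides n. Factor out: -90 = -3^2 · 10. (Sign doesn't affect v_p.) So v_3(-90) = 2.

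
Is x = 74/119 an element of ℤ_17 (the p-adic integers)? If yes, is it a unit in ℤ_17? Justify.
x ∉ ℤ_17 (v_17(x) = -1 < 0)

ℤ_17 = {x ∈ ℚ_17 : v_17(x) ≥ 0} and ℤ_17^× = {x ∈ ℤ_17 : v_17(x) = 0}. Here v_17(74/119) = v_17(num) − v_17(den) = -1; compare against these criteria.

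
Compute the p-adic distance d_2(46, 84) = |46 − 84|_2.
d_2(46, 84) = 1/2

Step 1 — x − y = 46 − 84 = -38. Step 2 — v_2(-38) = 1 (factor: -38 = −(2^1 · 19); the sign does not affect v_p). Step 3 — |x − y|_2 = 2^{-1} = 1/2.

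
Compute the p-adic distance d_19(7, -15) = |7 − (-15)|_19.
d_19(7, -15) = 1

Step 1 — x − y = 7 − (-15) = 22. Step 2 — v_19(22) = 0 (factor: 22 = (19^0 · 22); the sign does not affect v_p). Step 3 — |x − y|_19 = 19^{0} = 1.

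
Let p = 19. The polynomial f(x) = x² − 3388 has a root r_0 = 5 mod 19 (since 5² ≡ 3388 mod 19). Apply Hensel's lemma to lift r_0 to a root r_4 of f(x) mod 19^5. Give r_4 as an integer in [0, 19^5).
r_4 = 975294 (mod 2476099)

Hensel's recurrence: r_{i+1} = r_i − f(r_i)·(f′(r_i))^{-1} mod 19^{i+2}, with f′(x) = 2x. Iterate:
  r_0 = 5 (mod 19)
  r_1 = 233 (mod 361)
  r_2 = 1316 (mod 6859)
  r_3 = 63047 (mod 130321)
  r_4 = 975294 (mod 2476099)
Final: r_4 = 975294, and one checks f(r_4) ≡ 0 mod 19^5.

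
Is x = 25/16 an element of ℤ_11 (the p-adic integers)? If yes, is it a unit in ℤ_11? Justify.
x ∈ ℤ_11^× (unit); v_11(x) = 0

ℤ_11 = {x ∈ ℚ_11 : v_11(x) ≥ 0} and ℤ_11^× = {x ∈ ℤ_11 : v_11(x) = 0}. Here v_11(25/16) = v_11(num) − v_11(den) = 0; compare against these criteria.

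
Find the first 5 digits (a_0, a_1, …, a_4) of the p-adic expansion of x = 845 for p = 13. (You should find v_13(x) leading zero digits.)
(a_0, …, a_4) = (0, 0, 5, 0, 0)

v_13(845) = 2, so a_0 = ... = a_1 = 0. Factor out: x = 13^2 · u with u = 5 a unit in ℤ_13. Expand u iteratively via a_{v+i} = u_i mod 13, u_{i+1} = (u_i − a_{v+i})/13:
  u_0 = 5;  a_2 = 5;  u_1 = (u_0 − 5)/13 = 0
  u_1 = 0;  a_3 = 0;  u_2 = (u_1 − 0)/13 = 0
  u_2 = 0;  a_4 = 0;  u_3 = (u_2 − 0)/13 = 0
Digits: (0, 0, 5, 0, 0).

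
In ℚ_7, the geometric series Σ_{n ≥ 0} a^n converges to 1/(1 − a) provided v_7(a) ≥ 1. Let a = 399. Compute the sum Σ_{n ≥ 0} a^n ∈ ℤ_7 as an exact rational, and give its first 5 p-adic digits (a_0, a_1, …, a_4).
Σ a^n = 1/(1 − a) = -1/398;  first 5 digits = (1, 1, 2, 4, 0)

v_7(a) = 1 ≥ 1, so the series converges in ℤ_7 to 1/(1 − a) = 1/(1 − 399) = -1/398. Expand this rational in ℤ_7: compute digits iteratively via d_i = x_i mod 7, x_{i+1} = (x_i − d_i)/7. The first 5 digits are (1, 1, 2, 4, 0).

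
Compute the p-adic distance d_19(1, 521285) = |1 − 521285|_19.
d_19(1, 521285) = 1/130321

Step 1 — x − y = 1 − 521285 = -521284. Step 2 — v_19(-521284) = 4 (factor: -521284 = −(19^4 · 4); the sign does not affect v_p). Step 3 — |x − y|_19 = 19^{-4} = 1/130321.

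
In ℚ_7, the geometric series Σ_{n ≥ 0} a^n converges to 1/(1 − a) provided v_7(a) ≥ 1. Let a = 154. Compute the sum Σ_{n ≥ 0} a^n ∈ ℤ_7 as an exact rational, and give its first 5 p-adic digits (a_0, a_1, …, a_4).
Σ a^n = 1/(1 − a) = -1/153;  first 5 digits = (1, 1, 4, 0, 6)

v_7(a) = 1 ≥ 1, so the series converges in ℤ_7 to 1/(1 − a) = 1/(1 − 154) = -1/153. Expand this rational in ℤ_7: compute digits iteratively via d_i = x_i mod 7, x_{i+1} = (x_i − d_i)/7. The first 5 digits are (1, 1, 4, 0, 6).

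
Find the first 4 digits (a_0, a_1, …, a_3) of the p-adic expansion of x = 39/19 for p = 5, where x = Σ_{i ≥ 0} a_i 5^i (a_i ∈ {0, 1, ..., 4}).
(a_0, …, a_3) = (1, 1, 3, 2)

v_5(39/19) = 0 (numerator and denominator both coprime to 5), so x ∈ ℤ_5^×. Compute digits iteratively via a_i = x_i mod 5, x_{i+1} = (x_i − a_i)/5, with x_0 = x:
  x_0 = 39/19;  a_0 = 1;  x_1 = (x_0 − 1)/5 = 4/19
  x_1 = 4/19;  a_1 = 1;  x_2 = (x_1 − 1)/5 = -3/19
  x_2 = -3/19;  a_2 = 3;  x_3 = (x_2 − 3)/5 = -12/19
  x_3 = -12/19;  a_3 = 2;  x_4 = (x_3 − 2)/5 = -10/19
Digits: (1, 1, 3, 2).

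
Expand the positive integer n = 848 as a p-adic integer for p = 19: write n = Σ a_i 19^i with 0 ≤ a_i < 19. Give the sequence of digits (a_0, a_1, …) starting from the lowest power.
(a_0, a_1, …) = (12, 6, 2)

Repeated division by 19 gives the digits low-to-high: 848 = 12 + 6·19^1 + 2·19^2. Digit sequence: (12, 6, 2).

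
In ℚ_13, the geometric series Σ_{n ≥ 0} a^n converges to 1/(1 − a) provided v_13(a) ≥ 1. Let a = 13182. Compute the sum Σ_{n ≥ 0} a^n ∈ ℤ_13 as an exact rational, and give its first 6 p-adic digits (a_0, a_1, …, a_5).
Σ a^n = 1/(1 − a) = -1/13181;  first 6 digits = (1, 0, 0, 6, 0, 0)

v_13(a) = 3 ≥ 1, so the series converges in ℤ_13 to 1/(1 − a) = 1/(1 − 13182) = -1/13181. Expand this rational in ℤ_13: compute digits iteratively via d_i = x_i mod 13, x_{i+1} = (x_i − d_i)/13. The first 6 digits are (1, 0, 0, 6, 0, 0).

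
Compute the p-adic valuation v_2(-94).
v_2(-94) = 1

v_2(n) is the largest exponent k such that 2^k divides n. Factor out: -94 = -2^1 · 47. (Sign doesn't affect v_p.) So v_2(-94) = 1.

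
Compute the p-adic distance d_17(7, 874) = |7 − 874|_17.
d_17(7, 874) = 1/289

Step 1 — x − y = 7 − 874 = -867. Step 2 — v_17(-867) = 2 (factor: -867 = −(17^2 · 3); the sign does not affect v_p). Step 3 — |x − y|_17 = 17^{-2} = 1/289.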